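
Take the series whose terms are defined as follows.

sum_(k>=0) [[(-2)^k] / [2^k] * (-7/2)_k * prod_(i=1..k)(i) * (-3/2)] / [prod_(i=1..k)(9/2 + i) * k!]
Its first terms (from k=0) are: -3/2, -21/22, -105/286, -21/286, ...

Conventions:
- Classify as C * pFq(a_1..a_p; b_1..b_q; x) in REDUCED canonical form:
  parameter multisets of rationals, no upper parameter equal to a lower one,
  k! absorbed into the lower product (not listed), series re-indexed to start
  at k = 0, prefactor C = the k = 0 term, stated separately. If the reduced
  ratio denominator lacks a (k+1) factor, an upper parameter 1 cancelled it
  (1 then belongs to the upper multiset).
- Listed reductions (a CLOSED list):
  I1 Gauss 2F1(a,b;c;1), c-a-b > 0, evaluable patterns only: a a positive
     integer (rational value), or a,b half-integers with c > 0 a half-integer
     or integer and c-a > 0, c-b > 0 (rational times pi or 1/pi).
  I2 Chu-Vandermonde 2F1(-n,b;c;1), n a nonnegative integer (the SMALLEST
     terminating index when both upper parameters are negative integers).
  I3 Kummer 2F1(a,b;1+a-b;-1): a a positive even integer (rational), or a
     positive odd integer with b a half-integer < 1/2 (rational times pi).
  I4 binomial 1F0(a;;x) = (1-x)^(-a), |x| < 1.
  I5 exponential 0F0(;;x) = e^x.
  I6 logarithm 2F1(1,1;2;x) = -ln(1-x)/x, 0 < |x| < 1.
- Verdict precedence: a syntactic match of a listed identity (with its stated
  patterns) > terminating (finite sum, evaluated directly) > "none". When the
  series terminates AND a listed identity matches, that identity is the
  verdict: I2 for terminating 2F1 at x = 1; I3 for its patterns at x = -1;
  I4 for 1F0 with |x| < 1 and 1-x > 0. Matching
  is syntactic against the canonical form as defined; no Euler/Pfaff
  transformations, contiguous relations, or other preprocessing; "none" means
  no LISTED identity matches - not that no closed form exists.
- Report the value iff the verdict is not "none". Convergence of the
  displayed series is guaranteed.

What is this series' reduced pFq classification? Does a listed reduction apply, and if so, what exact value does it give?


Structural cue: with t_0 = -3/2, the two k-th powers (C = -3/2) combine into one argument.
Step ratio: r(k) = (-1) * (k-7/2) (k+1) / [(k+11/2) (k+1)] - rational; roots negated = parameters, x = (-1), C = -3/2.

With C = -3/2: the canonical form is 2F1(-7/2, 1; 11/2; -1). Verdict (x = -1): the Kummer evaluation I3 applies (x = -1; c = 11/2 equals 1+a-b for upper {-7/2, 1}: listed pattern). Sum: (-945/1024) * pi.


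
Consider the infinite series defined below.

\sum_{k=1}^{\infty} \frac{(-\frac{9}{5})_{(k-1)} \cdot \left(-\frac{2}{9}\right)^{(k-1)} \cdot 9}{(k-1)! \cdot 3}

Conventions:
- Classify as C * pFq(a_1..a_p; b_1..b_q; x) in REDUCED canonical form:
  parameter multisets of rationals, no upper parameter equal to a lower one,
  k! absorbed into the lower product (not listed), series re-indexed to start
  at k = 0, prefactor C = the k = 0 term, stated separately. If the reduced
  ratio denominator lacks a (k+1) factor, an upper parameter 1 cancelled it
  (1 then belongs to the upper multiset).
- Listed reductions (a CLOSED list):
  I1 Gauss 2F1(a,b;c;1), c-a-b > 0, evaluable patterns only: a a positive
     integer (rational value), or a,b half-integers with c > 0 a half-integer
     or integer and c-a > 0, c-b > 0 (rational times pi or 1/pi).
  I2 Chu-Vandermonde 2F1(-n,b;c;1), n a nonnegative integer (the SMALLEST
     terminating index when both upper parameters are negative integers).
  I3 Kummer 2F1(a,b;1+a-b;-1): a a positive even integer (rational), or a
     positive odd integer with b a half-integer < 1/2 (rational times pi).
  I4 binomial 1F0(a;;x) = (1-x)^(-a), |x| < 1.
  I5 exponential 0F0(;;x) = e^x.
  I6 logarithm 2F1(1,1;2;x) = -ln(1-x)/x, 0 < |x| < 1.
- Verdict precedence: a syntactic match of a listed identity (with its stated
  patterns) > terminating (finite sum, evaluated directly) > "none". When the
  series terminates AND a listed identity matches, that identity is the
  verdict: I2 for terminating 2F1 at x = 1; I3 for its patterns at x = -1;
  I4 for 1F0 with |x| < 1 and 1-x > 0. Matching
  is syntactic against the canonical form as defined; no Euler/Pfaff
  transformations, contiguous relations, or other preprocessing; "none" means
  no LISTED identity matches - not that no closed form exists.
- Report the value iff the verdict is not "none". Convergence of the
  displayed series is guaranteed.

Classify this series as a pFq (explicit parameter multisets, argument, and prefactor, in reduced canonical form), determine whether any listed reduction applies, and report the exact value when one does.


The series (x = -\frac{2}{9}) is 1F0: upper {-\frac{9}{5}}, lower {-}, prefactor 3. Verdict at x = -\frac{2}{9}: binomial (I4) matches (the 1F0 binomial series: exponent 9/5, x = -\frac{2}{9}). Sum: 3 \cdot \left(\frac{11}{9}\right)^{\frac{9}{5}}.

Key observation: with t_0 = 3, the constant factors (prefactor 3) combine into one prefactor.
Term ratio: r(k) = -\frac{2}{9} * (k-\frac{9}{5}) / [(k+1)] - rational; roots negated = parameters, x = -\frac{2}{9}, C = 3.


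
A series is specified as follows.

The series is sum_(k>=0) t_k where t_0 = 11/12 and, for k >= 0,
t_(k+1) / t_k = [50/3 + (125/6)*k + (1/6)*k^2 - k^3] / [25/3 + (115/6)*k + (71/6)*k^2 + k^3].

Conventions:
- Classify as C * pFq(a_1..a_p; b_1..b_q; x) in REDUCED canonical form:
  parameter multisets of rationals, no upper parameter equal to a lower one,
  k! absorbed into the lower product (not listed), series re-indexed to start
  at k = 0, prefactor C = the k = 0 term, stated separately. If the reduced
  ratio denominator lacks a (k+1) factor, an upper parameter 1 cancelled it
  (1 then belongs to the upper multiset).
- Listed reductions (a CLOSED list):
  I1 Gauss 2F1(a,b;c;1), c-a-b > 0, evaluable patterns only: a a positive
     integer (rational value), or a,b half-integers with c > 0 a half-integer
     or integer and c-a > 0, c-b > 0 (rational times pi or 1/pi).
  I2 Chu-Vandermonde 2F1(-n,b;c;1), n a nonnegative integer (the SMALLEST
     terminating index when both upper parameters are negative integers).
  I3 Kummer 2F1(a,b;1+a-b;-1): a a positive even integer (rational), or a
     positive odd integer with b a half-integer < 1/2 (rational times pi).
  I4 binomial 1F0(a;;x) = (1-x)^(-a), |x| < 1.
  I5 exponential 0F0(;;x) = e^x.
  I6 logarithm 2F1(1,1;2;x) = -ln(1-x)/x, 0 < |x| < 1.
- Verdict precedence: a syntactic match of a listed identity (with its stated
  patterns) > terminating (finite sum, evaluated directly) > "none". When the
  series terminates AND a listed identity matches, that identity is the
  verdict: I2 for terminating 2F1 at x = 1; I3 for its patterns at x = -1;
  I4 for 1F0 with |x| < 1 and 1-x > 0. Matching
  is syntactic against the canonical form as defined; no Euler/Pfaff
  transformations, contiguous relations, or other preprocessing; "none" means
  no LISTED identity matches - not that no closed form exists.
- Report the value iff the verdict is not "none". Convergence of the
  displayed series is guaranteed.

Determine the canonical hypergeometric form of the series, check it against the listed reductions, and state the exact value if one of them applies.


x = -1 here; the reduced form reads 2F1, upper {-5, 4}, lower {10}, C = 11/12. Verdict at x = -1: Kummer (I3) matches (x = -1; c = 10 equals 1+a-b for upper {-5, 4}: listed pattern). Sum: 11/2.

The tell: from the first term 11/12: the parameter 5/6 appears in both the upper and lower lists and cancels.
Term ratio: r(k) = (-1) * (k-5) (k+4) / [(k+10) (k+1)] ; factor over Q: parameters, x = (-1), and C = 11/12.


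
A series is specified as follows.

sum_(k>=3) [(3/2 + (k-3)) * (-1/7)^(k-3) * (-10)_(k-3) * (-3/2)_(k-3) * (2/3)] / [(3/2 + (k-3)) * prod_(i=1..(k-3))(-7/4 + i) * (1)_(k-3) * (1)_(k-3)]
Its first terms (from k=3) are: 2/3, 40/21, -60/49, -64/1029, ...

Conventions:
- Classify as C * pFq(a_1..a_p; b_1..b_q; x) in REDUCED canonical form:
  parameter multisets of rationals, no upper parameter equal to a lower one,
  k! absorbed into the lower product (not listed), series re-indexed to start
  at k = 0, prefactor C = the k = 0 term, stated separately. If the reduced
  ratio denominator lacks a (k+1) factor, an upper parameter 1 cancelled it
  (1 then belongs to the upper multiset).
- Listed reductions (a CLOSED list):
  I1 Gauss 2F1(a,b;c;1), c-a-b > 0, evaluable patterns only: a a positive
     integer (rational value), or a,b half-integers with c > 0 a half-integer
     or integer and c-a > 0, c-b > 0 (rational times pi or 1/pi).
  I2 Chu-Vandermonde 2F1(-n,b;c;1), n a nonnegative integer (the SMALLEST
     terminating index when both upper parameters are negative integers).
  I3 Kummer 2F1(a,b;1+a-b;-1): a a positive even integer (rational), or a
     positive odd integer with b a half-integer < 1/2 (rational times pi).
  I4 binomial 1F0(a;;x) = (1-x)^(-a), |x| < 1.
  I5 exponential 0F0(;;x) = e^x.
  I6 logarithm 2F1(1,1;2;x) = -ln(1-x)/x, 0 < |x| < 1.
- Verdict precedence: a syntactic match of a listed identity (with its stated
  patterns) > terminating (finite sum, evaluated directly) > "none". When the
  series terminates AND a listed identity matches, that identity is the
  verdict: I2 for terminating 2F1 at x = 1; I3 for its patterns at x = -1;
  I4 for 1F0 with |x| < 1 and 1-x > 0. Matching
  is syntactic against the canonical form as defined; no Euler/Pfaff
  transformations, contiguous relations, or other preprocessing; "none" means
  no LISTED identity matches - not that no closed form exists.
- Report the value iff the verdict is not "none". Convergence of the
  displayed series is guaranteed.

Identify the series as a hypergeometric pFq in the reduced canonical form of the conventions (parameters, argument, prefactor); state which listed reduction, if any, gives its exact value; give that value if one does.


The tell: t_0 being 2/3, (1)_k (C = 2/3) is k! itself.
Consecutive-term ratio: r(k) = (-1/7) * (k-10) (k-3/2) / [(k-3/4) (k+1) (k+1)] - rational in k, leading ratio (-1/7); with t_0 = 2/3, classification follows.

With C = 2/3: the canonical form is 2F2(-10, -3/2; -3/4, 1; -1/7). Verdict: terminating - upper -10 stops the sum at k = 10; the 11 terms are added exactly. Its exact value is 12654238573419914/9870073603527375.


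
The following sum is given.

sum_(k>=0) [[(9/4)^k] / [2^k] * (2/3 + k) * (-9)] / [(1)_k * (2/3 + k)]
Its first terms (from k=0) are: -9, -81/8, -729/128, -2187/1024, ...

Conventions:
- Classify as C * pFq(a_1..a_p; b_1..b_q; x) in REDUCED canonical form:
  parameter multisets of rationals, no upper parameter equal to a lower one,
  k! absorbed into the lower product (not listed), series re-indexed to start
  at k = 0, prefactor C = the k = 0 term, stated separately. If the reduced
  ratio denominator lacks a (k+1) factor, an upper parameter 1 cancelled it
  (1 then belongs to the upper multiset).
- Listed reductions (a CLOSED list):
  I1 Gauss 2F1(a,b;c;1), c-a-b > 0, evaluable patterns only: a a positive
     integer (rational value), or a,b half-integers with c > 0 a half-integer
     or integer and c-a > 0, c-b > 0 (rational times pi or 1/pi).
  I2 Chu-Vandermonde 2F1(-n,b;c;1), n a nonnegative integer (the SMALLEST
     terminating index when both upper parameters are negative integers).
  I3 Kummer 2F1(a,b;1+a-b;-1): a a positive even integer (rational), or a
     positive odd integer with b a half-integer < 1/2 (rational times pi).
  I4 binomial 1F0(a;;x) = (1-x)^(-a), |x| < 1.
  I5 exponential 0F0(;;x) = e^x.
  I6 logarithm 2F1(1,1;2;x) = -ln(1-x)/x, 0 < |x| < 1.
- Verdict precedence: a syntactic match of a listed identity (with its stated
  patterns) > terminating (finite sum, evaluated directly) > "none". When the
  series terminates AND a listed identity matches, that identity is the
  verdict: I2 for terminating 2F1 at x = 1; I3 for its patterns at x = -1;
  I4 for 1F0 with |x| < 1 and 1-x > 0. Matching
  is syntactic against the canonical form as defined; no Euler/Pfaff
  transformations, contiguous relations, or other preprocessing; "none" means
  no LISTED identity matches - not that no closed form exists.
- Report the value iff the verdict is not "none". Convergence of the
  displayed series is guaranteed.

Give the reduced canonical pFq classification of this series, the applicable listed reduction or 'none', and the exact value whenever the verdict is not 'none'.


At argument 9/8: a 0F0 with upper {-}, lower {-}, scaled by C = -9. Verdict: the I5 exponential reduction applies (the 0F0 exponential series at x = 9/8). Its exact value is (-9) * e^(9/8).

Structural cue: t_0 = -9 here, and striking the common factor k + 2/3 reduces the term (C = -9).
Adjacent-term ratio: r(k) = (9/8) * 1 / [(k+1)] - rational in k. x = (9/8); t_0 = -9; negate the roots.


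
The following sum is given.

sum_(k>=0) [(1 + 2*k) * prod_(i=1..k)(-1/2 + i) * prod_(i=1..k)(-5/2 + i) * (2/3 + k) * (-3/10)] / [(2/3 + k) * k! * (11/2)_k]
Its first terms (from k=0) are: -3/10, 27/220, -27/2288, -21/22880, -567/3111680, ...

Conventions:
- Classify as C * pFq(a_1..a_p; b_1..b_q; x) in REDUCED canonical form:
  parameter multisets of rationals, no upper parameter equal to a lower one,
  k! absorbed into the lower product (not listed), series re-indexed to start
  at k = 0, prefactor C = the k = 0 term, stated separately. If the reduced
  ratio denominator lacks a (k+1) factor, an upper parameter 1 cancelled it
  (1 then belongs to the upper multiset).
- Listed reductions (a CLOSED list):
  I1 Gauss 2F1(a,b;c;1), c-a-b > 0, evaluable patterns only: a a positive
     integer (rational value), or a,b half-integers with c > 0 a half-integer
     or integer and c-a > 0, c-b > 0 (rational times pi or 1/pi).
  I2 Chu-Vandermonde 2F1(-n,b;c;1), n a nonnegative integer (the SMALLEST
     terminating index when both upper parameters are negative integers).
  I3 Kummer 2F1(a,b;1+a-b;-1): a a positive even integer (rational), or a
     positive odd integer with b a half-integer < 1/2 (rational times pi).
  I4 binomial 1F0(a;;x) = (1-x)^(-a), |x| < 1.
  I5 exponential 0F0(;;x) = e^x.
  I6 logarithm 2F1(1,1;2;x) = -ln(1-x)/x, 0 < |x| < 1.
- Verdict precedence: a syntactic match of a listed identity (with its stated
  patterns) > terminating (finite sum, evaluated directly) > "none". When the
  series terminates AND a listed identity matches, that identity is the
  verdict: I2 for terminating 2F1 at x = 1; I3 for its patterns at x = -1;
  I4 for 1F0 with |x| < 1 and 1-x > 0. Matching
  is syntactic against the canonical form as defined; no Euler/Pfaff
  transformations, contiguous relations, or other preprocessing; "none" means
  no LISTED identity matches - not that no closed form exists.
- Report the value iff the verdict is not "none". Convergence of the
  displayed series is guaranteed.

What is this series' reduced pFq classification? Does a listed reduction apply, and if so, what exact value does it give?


Canonical form: C = -3/10 times 2F1 with upper {-3/2, 3/2}, lower {11/2}, x = 1. Verdict: this is Gauss (I1, half-integer pattern) (x = 1; upper {-3/2, 3/2} half-integers, c = 11/2 in the evaluable pattern). Value: (-3969/65536) * pi.

Structural cue: x = 1 and k + 2/3 divides numerator and denominator alike; prefactor -3/10 after cancelling.
Ratio: r(k) = 1 * (k-3/2) (k+3/2) / [(k+11/2) (k+1)] ; factor over Q: parameters, x = 1, and C = -3/10.


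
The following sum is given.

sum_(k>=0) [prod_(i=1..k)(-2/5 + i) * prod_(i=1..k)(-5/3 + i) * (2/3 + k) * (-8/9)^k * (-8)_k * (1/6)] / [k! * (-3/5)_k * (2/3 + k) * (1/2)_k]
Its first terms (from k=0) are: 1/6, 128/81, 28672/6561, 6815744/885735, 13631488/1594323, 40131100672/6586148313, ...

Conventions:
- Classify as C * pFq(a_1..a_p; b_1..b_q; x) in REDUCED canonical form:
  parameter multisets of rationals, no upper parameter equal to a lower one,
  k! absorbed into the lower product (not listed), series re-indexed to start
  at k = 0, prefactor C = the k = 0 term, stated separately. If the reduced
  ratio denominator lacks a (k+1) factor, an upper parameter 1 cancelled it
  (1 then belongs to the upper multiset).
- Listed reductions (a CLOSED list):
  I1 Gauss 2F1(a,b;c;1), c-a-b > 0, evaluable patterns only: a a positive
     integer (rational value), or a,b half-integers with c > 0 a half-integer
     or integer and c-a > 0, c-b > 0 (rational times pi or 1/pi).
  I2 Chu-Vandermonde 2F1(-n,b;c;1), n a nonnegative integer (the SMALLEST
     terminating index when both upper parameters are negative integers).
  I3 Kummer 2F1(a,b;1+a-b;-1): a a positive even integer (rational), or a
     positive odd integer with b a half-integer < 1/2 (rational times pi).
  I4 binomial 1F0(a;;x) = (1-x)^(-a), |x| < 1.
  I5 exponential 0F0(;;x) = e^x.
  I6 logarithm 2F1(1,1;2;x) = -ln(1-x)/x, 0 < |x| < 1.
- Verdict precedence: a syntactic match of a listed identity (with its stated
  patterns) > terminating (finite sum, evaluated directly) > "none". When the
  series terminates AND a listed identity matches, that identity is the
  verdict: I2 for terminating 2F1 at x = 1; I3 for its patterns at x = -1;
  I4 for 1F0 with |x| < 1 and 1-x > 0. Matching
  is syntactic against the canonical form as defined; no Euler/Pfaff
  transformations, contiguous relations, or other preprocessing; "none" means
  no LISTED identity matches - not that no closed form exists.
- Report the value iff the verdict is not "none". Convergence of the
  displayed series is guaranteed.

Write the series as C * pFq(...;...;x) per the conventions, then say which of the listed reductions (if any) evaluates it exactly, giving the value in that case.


Key observation: with t_0 = 1/6, striking the common factor k + 2/3 reduces the term (prefactor 1/6).
Step ratio: r(k) = (-8/9) * (k-8) (k-2/3) (k+3/5) / [(k-3/5) (k+1/2) (k+1)] - rational in k, leading ratio (-8/9); with t_0 = 1/6, classification follows.

Canonical form: C = 1/6 times 3F2 with upper {-8, -2/3, 3/5}, lower {-3/5, 1/2}, x = -8/9. Verdict: terminating (-8 upstairs). 9 nonzero terms in all; added directly. Value: 135269719759473106903/4235180587186929930.


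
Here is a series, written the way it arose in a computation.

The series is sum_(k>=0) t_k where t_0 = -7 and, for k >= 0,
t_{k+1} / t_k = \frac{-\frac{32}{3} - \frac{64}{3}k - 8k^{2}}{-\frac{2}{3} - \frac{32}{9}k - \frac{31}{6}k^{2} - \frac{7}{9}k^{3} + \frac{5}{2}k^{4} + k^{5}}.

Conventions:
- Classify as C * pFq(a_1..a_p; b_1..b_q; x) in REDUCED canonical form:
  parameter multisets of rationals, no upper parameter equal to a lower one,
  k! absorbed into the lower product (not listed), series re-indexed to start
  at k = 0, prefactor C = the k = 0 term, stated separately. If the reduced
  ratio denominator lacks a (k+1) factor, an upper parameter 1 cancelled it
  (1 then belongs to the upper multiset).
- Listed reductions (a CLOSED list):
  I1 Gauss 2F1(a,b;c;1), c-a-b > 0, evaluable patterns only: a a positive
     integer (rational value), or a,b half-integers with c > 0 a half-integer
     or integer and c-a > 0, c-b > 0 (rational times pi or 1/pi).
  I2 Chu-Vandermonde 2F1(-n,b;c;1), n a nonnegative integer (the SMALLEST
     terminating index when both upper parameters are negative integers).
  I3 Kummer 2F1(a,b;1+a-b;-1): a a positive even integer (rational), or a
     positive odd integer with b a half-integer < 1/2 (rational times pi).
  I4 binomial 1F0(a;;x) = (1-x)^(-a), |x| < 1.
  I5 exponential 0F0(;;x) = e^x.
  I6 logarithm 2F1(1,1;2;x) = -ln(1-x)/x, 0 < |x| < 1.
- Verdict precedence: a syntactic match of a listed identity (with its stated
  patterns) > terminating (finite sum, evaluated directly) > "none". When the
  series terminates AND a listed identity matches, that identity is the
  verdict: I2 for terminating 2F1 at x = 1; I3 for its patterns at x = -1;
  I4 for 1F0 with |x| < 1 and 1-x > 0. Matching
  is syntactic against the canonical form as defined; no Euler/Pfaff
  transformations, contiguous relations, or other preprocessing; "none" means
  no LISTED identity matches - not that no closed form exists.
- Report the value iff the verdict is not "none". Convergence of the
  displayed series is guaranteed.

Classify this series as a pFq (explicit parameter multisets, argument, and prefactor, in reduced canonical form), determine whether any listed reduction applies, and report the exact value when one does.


Key observation: x = -8 and the parameter 2 appears in both the upper and lower lists and cancels (alongside the other common factor).
Consecutive-term ratio: r(k) = -8 * 1 / [(k-\frac{3}{2}) (k+\frac{1}{3}) (k+1)] - poly over poly, x = -8 from leading terms; C = -7 at k = 0.

x = -8 here; the reduced form reads 0F2, upper {-}, lower {-\frac{3}{2}, \frac{1}{3}}, C = -7. Verdict: none. Every listed pattern misses the 0F2 form at -8, upper {-}.


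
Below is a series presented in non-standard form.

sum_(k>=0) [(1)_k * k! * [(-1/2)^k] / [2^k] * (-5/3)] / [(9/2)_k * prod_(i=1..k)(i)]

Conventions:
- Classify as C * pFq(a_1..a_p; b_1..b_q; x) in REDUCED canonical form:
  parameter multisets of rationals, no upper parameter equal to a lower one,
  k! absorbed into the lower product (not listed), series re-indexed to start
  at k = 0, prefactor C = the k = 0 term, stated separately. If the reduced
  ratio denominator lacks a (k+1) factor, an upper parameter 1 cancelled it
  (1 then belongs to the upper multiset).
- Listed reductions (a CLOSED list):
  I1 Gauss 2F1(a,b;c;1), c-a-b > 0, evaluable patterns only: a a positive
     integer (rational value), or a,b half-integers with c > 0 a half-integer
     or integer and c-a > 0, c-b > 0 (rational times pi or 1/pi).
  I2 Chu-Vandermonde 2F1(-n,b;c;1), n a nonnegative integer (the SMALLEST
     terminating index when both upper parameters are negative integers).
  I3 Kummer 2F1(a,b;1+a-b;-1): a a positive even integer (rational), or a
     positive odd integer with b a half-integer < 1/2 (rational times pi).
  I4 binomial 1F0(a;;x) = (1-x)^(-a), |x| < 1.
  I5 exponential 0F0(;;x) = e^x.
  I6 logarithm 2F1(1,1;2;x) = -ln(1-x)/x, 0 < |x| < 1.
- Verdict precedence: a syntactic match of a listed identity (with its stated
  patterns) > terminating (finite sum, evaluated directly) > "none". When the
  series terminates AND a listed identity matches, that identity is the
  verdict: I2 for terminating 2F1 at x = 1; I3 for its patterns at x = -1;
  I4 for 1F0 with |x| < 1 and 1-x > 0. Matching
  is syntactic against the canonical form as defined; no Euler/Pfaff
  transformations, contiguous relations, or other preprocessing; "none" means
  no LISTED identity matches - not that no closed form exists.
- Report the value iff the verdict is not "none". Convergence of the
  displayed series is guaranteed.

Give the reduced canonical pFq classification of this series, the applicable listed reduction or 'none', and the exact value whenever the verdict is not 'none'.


The series (x = -1/4) is 2F1: upper {1, 1}, lower {9/2}, prefactor -5/3. Verdict: none (x = -1/4): each listed identity misses the multisets {1, 1} ; {9/2}.

Key step: t_0 being -5/3, the two k-th powers (prefactor -5/3) combine into one argument.
Term ratio: r(k) = (-1/4) * (k+1) (k+1) / [(k+9/2) (k+1)] - poly over poly, x = (-1/4) from leading terms; C = -5/3 at k = 0.


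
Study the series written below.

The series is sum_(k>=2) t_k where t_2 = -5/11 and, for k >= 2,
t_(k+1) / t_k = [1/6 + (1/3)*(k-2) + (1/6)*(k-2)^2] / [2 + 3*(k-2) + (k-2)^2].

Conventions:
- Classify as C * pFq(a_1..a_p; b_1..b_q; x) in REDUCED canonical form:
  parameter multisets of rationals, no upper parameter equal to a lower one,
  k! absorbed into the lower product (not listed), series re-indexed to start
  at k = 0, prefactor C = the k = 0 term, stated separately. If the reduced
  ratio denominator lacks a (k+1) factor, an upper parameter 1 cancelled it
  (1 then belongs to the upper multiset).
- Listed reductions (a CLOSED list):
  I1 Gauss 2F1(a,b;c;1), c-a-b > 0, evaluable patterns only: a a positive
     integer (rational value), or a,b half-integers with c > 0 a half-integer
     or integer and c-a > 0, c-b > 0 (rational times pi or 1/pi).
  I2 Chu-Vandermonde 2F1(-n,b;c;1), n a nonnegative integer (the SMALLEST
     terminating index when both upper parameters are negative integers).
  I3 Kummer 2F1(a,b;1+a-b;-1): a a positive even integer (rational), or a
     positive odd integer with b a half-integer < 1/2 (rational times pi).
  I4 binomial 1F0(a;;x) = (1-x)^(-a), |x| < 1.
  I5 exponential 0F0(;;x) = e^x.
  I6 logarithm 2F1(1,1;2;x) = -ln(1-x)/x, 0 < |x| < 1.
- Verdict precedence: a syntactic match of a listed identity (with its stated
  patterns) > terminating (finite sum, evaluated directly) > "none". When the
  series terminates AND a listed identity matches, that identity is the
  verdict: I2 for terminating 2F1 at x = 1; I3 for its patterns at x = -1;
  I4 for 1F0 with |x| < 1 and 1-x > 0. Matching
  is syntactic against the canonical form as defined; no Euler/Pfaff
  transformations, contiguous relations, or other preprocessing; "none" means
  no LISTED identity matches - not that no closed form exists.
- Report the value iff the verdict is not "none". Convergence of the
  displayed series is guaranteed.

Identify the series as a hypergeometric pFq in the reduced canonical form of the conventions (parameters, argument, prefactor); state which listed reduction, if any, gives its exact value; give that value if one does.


Canonical form: C = -5/11 times 2F1 with upper {1, 1}, lower {2}, x = 1/6. Verdict: the logarithmic series (I6) fires (the logarithm: parameters (1,1;2), x = 1/6). Value: (30/11) * ln(5/6).

Structural cue: from the first term -5/11: the expanded ratio factors over Q; prefactor -5/11, roots give parameters.
Ratio: r(k) = (1/6) * (k+1) (k+1) / [(k+2) (k+1)] - rational in k. x = (1/6); t_0 = -5/11; negate the roots.


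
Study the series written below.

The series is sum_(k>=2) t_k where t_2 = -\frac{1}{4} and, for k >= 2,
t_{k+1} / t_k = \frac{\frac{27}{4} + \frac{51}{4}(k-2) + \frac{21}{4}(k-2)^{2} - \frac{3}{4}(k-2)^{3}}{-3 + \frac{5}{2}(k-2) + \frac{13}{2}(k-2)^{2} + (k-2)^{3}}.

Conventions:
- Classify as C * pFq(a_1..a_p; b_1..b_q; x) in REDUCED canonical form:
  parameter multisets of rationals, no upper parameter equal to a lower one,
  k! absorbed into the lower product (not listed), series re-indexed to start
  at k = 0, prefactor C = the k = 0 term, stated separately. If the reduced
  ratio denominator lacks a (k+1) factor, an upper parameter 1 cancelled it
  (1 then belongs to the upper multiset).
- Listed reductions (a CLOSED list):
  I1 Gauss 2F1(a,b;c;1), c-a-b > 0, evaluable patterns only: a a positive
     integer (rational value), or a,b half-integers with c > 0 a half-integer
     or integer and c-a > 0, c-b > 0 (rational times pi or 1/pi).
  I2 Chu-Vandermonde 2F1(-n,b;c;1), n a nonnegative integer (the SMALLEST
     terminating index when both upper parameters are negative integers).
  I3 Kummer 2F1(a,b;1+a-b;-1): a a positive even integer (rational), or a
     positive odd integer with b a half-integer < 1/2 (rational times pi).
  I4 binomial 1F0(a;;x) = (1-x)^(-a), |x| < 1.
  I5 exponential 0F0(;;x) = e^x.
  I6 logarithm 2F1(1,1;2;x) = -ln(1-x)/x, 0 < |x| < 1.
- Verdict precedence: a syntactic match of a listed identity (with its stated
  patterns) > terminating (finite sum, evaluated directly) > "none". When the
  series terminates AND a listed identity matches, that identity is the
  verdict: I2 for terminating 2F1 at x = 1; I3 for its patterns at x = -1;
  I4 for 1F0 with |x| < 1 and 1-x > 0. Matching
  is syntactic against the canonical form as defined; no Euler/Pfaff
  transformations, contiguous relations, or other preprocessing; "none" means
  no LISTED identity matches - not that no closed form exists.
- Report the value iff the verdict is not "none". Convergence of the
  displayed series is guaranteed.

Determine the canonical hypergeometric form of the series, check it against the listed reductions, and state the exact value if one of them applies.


First insight: from the first term -\frac{1}{4}: factor the ratio over Q (prefactor -1/4): negated roots = parameters.
Term ratio: r(k) = -\frac{3}{4} * (k-9) (k+1) (k+1) / [(k-\frac{1}{2}) (k+6) (k+1)] - rational; roots negated = parameters, x = -\frac{3}{4}, C = -\frac{1}{4}.

This is -\frac{1}{4} * 3F2(-9, 1, 1; -\frac{1}{2}, 6; -\frac{3}{4}) in reduced canonical form. Verdict: terminating at k = 9: the factor (-9)_k kills every later term; summing the 10 survivors is exact. Exact value: \frac{6983287}{832832}.


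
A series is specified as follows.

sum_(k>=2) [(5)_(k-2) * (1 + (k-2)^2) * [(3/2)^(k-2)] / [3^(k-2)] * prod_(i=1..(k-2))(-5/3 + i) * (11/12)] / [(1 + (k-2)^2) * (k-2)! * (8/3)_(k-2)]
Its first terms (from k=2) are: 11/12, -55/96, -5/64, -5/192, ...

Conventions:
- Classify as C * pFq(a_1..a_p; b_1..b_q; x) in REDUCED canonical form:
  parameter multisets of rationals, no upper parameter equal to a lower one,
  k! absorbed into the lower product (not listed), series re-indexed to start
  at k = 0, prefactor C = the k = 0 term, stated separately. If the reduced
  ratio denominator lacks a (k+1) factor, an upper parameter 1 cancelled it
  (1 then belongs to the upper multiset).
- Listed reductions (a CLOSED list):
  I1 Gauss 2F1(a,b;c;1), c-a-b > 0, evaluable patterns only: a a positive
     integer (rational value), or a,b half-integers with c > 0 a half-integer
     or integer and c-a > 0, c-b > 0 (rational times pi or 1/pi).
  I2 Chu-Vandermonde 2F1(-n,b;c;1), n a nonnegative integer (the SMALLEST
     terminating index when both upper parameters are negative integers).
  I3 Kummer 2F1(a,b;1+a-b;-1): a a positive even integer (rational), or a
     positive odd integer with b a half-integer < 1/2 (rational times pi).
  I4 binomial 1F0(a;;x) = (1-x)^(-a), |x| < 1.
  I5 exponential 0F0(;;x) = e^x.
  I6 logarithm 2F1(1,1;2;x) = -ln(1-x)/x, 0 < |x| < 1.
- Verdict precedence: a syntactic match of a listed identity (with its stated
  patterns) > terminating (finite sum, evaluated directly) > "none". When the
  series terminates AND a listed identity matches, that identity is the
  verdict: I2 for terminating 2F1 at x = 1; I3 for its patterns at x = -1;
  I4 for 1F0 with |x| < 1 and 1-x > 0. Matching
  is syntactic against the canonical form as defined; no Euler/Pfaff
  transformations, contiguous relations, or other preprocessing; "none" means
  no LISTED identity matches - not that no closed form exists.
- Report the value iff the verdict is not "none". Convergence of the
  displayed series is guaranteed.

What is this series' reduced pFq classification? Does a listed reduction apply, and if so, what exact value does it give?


With C = 11/12: the canonical form is 2F1(-2/3, 5; 8/3; 1/2). Verdict: none. A 2F1 with upper {-2/3, 5} fits none of I1-I6 at x = 1/2; the sum runs forever.

The tell: x = (1/2) and the running product (C = 11/12, x = 1/2) telescopes to a rising factorial.
Term ratio: r(k) = (1/2) * (k-2/3) (k+5) / [(k+8/3) (k+1)] - rational; roots negated = parameters, x = (1/2), C = 11/12.


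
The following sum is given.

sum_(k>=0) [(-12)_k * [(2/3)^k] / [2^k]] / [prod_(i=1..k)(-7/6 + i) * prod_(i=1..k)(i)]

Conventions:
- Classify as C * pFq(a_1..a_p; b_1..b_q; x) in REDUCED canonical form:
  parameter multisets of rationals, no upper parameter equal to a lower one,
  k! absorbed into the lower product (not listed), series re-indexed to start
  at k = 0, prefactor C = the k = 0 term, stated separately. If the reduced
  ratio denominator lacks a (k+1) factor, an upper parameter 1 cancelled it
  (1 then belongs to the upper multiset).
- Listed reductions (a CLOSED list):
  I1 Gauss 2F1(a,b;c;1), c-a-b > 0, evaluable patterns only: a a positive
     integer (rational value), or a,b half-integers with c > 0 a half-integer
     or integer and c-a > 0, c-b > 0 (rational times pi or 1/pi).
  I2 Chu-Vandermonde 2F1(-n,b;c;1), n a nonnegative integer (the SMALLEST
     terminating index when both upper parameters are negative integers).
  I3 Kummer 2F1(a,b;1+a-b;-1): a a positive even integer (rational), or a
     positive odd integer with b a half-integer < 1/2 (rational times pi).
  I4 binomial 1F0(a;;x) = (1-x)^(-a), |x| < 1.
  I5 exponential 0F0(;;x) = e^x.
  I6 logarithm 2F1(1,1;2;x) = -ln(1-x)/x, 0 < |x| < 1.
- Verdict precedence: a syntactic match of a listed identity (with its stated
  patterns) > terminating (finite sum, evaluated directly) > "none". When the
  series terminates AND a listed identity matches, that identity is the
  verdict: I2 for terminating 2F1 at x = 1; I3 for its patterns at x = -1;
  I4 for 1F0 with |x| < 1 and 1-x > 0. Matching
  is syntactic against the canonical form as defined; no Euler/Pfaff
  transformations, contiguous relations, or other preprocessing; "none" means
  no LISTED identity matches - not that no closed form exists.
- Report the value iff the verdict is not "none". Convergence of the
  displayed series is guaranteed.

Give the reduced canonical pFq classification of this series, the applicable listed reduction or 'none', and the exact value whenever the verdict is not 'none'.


Key step: t_0 = 1 here, and the product of the first k integers (C = 1, x = 1/3) is k!.
Ratio: r(k) = (1/3) * (k-12) / [(k-1/6) (k+1)] ; factor over Q: parameters, x = (1/3), and C = 1.

This is 1 * 1F1(-12; -1/6; 1/3) in reduced canonical form. Verdict: terminating at k = 12: the factor (-12)_k kills every later term; summing the 13 survivors is exact. Its exact value is -27207068642266761/8549258359016375.


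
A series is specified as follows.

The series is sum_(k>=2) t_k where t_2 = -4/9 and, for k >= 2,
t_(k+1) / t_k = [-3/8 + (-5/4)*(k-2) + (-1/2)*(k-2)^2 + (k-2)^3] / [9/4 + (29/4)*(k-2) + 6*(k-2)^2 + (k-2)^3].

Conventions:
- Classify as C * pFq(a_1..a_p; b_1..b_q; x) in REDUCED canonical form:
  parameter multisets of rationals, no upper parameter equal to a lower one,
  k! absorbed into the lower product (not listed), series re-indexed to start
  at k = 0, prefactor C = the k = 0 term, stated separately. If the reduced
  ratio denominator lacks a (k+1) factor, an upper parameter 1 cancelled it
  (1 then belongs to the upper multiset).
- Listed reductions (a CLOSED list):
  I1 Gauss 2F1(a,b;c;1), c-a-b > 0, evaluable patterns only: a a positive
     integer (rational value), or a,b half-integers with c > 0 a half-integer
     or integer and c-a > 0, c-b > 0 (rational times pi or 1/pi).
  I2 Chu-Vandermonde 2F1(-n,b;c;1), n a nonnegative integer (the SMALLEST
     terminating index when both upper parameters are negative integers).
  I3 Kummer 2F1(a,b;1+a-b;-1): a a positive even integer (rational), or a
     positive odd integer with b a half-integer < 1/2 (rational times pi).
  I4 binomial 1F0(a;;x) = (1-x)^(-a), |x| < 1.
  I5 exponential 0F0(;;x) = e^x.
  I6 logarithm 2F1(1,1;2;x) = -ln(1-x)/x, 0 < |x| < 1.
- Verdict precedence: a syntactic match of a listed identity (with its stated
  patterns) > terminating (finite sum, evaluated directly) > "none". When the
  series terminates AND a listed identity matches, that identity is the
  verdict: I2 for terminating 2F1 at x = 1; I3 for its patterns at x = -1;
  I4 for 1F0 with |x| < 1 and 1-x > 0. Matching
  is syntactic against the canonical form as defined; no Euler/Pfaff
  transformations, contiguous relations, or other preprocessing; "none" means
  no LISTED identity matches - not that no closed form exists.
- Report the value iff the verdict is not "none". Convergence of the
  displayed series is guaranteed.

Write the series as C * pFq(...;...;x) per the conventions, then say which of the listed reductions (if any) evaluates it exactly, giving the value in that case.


At argument 1: a 2F1 with upper {-3/2, 1/2}, lower {9/2}, scaled by C = -4/9. Verdict: Gauss's theorem I1 (half-integer case) matches (x = 1; upper {-3/2, 1/2} half-integers, c = 9/2 in the evaluable pattern). Exact value: (-245/2048) * pi.

Key observation: from the first term -4/9: the expanded ratio factors over Q; C = -4/9, x = 1, roots give parameters.
Adjacent-term ratio: r(k) = 1 * (k-3/2) (k+1/2) / [(k+9/2) (k+1)] - rational in k. x = 1; t_0 = -4/9; negate the roots.


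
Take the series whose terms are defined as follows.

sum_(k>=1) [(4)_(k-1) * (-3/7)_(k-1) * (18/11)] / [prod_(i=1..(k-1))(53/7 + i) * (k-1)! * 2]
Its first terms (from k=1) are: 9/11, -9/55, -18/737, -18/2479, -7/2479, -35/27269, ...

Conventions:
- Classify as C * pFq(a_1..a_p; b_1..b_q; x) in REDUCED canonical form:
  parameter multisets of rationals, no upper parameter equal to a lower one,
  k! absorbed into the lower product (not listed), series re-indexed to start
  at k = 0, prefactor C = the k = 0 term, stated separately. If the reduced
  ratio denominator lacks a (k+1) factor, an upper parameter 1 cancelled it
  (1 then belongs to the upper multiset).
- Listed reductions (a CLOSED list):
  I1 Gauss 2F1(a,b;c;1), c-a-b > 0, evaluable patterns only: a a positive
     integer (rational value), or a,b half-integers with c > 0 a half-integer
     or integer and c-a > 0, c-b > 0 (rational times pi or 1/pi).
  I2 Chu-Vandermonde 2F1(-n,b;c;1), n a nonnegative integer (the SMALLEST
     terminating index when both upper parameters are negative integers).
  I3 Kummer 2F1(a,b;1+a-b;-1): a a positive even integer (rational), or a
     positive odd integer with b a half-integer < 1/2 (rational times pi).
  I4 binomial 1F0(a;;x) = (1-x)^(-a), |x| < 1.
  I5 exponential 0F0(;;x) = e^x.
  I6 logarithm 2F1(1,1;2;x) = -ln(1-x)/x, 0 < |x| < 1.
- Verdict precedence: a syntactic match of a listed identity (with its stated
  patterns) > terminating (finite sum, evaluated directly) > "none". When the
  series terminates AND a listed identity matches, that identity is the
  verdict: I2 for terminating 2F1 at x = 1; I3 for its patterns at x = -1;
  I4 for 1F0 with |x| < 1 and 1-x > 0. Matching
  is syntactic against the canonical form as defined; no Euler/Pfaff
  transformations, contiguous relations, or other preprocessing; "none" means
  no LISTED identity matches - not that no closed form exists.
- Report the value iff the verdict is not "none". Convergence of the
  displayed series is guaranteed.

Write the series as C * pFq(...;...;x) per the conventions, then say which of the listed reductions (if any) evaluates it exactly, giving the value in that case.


With C = 9/11: the canonical form is 2F1(-3/7, 4; 60/7; 1). Verdict at x = 1: Gauss's theorem (I1) matches (x = 1: the Gamma ratio telescopes since c-a-b = 5 > 0 and a = 4 in Z>0). Hence: 570492/924385.

Key observation: t_0 being 9/11, the lower running product (C = 9/11) is a rising factorial.
Step ratio: r(k) = 1 * (k-3/7) (k+4) / [(k+60/7) (k+1)] - rational; roots negated = parameters, x = 1, C = 9/11.


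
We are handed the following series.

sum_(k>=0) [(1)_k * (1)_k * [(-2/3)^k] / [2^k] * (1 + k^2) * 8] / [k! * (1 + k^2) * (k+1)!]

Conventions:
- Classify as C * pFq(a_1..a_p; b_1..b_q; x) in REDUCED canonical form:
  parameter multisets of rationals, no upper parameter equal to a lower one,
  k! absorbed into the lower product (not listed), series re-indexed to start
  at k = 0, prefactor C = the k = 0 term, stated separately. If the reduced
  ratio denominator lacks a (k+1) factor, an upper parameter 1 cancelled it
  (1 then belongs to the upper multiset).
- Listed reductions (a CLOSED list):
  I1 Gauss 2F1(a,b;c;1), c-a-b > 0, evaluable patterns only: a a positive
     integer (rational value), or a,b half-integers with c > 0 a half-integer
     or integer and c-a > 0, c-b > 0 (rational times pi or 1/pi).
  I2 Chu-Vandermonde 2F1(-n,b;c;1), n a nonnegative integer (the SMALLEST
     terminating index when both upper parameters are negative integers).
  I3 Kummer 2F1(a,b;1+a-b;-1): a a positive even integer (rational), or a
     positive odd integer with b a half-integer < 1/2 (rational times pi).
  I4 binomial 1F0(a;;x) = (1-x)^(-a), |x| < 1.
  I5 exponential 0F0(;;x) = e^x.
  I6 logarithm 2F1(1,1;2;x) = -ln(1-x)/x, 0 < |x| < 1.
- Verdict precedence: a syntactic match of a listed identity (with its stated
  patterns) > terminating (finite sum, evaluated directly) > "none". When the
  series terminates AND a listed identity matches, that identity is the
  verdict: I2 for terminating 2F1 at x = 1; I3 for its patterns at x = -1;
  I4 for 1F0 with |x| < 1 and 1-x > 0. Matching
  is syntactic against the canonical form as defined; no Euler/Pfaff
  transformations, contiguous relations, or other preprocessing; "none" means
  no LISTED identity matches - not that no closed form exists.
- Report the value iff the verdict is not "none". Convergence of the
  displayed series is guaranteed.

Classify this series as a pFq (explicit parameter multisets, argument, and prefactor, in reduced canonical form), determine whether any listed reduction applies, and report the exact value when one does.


Classification (C = 8): 2F1 with upper {1, 1}, lower {2}, argument x = -1/3. Verdict at x = -1/3: logarithm (I6) matches (the logarithm: parameters (1,1;2), x = -1/3). Its exact value is 24 * ln(4/3).

The tell: from the first term 8: the two k-th powers (C = 8, x = -1/3) combine into one argument.
Term ratio: r(k) = (-1/3) * (k+1) (k+1) / [(k+2) (k+1)] - poly over poly, x = (-1/3) from leading terms; C = 8 at k = 0.
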